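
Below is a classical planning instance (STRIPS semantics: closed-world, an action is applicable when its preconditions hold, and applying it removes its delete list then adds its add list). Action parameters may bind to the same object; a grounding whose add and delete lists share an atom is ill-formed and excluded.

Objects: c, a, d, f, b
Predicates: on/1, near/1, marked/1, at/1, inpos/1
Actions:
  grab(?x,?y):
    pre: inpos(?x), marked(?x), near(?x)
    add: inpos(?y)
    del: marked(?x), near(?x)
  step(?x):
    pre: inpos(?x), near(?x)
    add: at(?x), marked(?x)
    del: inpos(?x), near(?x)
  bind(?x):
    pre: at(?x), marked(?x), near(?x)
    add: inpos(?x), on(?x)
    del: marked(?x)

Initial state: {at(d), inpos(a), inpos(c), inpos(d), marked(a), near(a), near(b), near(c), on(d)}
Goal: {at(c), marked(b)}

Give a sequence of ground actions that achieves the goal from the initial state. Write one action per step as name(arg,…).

1. grab(a,b)  →  {at(d), inpos(a), inpos(b), inpos(c), inpos(d), near(b), near(c), on(d)}
2. step(c)  →  {at(c), at(d), inpos(a), inpos(b), inpos(d), marked(c), near(b), on(d)}
3. step(b)  →  {at(b), at(c), at(d), inpos(a), inpos(d), marked(b), marked(c), on(d)}

grab(a,b); step(c); step(b)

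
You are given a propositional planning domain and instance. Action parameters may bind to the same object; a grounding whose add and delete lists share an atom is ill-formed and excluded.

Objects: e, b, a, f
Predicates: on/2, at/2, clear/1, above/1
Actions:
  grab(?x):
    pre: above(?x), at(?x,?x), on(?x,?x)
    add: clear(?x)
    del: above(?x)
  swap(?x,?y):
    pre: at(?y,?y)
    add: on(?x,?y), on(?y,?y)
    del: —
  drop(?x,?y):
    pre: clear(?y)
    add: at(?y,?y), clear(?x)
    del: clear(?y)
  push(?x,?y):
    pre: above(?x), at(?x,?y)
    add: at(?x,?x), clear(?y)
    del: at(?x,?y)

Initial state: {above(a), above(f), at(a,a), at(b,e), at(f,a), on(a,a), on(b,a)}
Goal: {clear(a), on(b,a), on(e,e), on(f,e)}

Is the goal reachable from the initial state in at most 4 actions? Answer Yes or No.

1. grab(a)  →  {above(f), at(a,a), at(b,e), at(f,a), clear(a), on(a,a), on(b,a)}
2. drop(e,a)  →  {above(f), at(a,a), at(b,e), at(f,a), clear(e), on(a,a), on(b,a)}
3. drop(a,e)  →  {above(f), at(a,a), at(b,e), at(e,e), at(f,a), clear(a), on(a,a), on(b,a)}
4. swap(f,e)  →  {above(f), at(a,a), at(b,e), at(e,e), at(f,a), clear(a), on(a,a), on(b,a), on(e,e), on(f,e)}
optimal plan length = 4; 4 ≤ 4

Yes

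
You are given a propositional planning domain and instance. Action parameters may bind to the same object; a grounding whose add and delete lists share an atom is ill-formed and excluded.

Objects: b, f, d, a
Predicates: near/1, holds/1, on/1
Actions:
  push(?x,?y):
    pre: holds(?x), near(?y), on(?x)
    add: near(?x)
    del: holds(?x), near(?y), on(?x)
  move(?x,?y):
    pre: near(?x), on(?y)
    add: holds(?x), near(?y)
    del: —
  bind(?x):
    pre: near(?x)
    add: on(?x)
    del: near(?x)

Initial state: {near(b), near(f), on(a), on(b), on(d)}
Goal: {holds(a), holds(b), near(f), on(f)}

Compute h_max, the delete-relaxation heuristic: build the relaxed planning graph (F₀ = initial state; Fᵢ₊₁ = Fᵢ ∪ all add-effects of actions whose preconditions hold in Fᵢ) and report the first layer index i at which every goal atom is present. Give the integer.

F0 = init (5 atoms)
F1 = F0 ∪ {holds(b), holds(f), near(a), near(d), on(f)}  (10 atoms)
F2 = F1 ∪ {holds(a), holds(d)}  (12 atoms)
goal ⊆ F2  ⇒  h_max = 2

2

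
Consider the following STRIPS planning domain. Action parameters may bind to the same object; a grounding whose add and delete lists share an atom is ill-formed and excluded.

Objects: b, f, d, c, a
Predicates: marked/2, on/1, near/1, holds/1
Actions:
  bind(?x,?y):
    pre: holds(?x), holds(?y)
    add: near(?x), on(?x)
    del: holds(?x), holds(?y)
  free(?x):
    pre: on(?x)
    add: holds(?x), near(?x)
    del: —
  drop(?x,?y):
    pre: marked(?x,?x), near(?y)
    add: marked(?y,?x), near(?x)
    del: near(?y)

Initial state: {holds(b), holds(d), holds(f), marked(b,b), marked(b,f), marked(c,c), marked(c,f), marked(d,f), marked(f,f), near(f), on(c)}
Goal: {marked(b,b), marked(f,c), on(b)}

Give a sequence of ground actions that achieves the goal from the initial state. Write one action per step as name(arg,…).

bind(b,b); drop(c,f)

1. bind(b,b)  →  {holds(d), holds(f), marked(b,b), marked(b,f), marked(c,c), marked(c,f), marked(d,f), marked(f,f), near(b), near(f), on(b), on(c)}
2. drop(c,f)  →  {holds(d), holds(f), marked(b,b), marked(b,f), marked(c,c), marked(c,f), marked(d,f), marked(f,c), marked(f,f), near(b), near(c), on(b), on(c)}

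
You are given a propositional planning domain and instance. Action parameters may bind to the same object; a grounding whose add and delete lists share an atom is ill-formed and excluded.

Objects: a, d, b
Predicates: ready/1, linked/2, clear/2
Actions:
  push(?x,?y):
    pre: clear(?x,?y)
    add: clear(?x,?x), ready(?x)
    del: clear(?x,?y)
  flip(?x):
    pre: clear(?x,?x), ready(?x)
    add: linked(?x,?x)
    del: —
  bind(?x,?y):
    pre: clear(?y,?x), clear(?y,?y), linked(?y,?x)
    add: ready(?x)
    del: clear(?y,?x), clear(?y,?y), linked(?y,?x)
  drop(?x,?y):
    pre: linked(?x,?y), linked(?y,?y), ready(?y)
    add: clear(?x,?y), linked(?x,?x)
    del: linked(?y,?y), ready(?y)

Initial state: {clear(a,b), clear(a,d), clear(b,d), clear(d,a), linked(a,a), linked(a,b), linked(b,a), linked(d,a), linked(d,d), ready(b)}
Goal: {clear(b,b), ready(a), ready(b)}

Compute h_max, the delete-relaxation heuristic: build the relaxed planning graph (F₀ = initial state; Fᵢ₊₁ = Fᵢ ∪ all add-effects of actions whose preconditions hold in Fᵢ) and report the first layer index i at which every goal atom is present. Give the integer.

1

F0 = init (10 atoms)
F1 = F0 ∪ {clear(a,a), clear(b,b), clear(d,d), ready(a), ready(d)}  (15 atoms)
goal ⊆ F1  ⇒  h_max = 1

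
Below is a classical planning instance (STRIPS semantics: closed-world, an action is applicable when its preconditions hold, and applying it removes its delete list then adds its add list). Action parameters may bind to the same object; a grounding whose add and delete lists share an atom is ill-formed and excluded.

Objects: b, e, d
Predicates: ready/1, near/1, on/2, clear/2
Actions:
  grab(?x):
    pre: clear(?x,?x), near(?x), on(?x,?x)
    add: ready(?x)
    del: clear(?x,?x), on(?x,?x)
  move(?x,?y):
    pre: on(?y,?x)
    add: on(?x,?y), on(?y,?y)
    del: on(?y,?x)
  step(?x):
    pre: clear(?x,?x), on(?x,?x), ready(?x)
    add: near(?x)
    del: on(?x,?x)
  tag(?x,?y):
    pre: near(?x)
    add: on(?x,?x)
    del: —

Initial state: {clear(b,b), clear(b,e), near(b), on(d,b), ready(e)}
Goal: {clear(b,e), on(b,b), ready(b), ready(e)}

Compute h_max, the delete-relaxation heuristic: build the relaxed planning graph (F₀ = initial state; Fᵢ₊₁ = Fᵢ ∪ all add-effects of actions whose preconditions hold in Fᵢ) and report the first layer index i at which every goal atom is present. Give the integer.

F0 = init (5 atoms)
F1 = F0 ∪ {on(b,b), on(b,d), on(d,d)}  (8 atoms)
F2 = F1 ∪ {ready(b)}  (9 atoms)
goal ⊆ F2  ⇒  h_max = 2

2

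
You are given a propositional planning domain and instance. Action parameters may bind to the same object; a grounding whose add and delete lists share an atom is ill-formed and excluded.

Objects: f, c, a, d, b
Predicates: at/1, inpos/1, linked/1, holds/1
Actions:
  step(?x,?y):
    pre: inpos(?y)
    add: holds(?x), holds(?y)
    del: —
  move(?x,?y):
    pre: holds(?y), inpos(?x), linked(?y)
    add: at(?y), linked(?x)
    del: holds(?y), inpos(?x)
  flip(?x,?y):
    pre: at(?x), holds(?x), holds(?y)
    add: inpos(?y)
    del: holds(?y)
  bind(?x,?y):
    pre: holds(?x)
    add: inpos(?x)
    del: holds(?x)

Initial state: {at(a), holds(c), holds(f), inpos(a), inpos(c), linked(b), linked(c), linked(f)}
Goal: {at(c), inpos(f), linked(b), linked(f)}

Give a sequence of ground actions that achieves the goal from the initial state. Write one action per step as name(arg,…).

1. move(c,c)  →  {at(a), at(c), holds(f), inpos(a), linked(b), linked(c), linked(f)}
2. bind(f,f)  →  {at(a), at(c), inpos(a), inpos(f), linked(b), linked(c), linked(f)}

move(c,c); bind(f,f)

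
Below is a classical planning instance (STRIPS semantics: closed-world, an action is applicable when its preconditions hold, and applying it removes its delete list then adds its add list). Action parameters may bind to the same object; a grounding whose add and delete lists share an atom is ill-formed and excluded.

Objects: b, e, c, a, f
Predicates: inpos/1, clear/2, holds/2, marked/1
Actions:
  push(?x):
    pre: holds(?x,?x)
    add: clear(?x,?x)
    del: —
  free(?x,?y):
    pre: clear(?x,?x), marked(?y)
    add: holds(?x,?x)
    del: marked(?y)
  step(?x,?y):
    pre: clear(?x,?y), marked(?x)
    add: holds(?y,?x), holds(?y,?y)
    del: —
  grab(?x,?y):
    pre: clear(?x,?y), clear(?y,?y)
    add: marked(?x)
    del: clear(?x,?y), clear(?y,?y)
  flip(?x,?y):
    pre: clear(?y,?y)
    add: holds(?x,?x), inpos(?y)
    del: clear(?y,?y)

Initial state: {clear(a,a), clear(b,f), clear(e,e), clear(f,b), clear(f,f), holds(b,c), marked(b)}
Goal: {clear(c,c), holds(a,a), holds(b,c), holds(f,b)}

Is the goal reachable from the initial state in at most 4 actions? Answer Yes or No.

Yes

1. step(b,f)  →  {clear(a,a), clear(b,f), clear(e,e), clear(f,b), clear(f,f), holds(b,c), holds(f,b), holds(f,f), marked(b)}
2. free(a,b)  →  {clear(a,a), clear(b,f), clear(e,e), clear(f,b), clear(f,f), holds(a,a), holds(b,c), holds(f,b), holds(f,f)}
3. flip(c,e)  →  {clear(a,a), clear(b,f), clear(f,b), clear(f,f), holds(a,a), holds(b,c), holds(c,c), holds(f,b), holds(f,f), inpos(e)}
4. push(c)  →  {clear(a,a), clear(b,f), clear(c,c), clear(f,b), clear(f,f), holds(a,a), holds(b,c), holds(c,c), holds(f,b), holds(f,f), inpos(e)}
optimal plan length = 4; 4 ≤ 4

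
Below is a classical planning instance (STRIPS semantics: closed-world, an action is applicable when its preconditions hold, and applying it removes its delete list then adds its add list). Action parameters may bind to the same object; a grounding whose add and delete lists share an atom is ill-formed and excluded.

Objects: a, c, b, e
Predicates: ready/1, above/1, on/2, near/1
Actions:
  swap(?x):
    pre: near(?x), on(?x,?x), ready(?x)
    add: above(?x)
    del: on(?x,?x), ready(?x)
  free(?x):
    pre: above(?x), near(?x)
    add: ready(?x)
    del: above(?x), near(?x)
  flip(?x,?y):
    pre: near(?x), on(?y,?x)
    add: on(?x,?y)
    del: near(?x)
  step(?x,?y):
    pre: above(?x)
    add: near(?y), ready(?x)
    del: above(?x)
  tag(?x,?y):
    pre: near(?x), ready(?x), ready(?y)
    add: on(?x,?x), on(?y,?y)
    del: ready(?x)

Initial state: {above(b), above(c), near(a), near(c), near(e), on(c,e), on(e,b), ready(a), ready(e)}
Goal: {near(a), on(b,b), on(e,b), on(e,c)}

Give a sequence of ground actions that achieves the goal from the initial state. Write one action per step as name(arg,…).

flip(e,c); step(b,a); tag(a,b)

1. flip(e,c)  →  {above(b), above(c), near(a), near(c), on(c,e), on(e,b), on(e,c), ready(a), ready(e)}
2. step(b,a)  →  {above(c), near(a), near(c), on(c,e), on(e,b), on(e,c), ready(a), ready(b), ready(e)}
3. tag(a,b)  →  {above(c), near(a), near(c), on(a,a), on(b,b), on(c,e), on(e,b), on(e,c), ready(b), ready(e)}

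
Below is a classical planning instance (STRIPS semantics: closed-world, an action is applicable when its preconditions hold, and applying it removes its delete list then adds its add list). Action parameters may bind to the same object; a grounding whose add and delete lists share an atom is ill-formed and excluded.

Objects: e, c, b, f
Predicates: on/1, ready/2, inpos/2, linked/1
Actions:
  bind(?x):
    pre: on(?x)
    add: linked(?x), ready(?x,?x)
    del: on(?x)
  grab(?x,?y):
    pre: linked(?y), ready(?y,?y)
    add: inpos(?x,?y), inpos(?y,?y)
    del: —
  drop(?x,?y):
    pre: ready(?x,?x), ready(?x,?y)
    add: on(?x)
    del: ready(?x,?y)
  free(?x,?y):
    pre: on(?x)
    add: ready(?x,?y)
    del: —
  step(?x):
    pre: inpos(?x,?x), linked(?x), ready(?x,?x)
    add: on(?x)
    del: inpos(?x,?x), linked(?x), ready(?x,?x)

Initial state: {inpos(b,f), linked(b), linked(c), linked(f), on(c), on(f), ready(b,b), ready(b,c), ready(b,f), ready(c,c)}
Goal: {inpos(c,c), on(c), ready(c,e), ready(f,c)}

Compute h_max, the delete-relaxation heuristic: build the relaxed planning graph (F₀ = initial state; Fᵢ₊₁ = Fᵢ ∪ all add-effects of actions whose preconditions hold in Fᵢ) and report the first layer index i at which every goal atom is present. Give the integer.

F0 = init (10 atoms)
F1 = F0 ∪ {inpos(b,b), inpos(b,c), inpos(c,b), inpos(c,c), inpos(e,b), inpos(e,c), inpos(f,b), inpos(f,c), on(b), ready(c,b), ready(c,e), ready(c,f), ready(f,b), ready(f,c), ready(f,e), ready(f,f)}  (26 atoms)
goal ⊆ F1  ⇒  h_max = 1

1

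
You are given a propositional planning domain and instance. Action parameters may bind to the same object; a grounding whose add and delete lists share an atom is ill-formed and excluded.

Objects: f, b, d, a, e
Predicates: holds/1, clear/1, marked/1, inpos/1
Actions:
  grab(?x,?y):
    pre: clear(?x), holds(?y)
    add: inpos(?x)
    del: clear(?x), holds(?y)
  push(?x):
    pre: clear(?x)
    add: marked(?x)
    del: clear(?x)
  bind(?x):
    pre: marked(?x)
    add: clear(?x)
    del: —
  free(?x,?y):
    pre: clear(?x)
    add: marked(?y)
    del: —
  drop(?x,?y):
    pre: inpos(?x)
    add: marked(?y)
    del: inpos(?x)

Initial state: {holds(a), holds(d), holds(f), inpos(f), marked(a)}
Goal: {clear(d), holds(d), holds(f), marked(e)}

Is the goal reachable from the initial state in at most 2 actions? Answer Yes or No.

No

1. drop(f,d)  →  {holds(a), holds(d), holds(f), marked(a), marked(d)}
2. bind(d)  →  {clear(d), holds(a), holds(d), holds(f), marked(a), marked(d)}
3. free(d,e)  →  {clear(d), holds(a), holds(d), holds(f), marked(a), marked(d), marked(e)}
optimal plan length = 3; 3 > 2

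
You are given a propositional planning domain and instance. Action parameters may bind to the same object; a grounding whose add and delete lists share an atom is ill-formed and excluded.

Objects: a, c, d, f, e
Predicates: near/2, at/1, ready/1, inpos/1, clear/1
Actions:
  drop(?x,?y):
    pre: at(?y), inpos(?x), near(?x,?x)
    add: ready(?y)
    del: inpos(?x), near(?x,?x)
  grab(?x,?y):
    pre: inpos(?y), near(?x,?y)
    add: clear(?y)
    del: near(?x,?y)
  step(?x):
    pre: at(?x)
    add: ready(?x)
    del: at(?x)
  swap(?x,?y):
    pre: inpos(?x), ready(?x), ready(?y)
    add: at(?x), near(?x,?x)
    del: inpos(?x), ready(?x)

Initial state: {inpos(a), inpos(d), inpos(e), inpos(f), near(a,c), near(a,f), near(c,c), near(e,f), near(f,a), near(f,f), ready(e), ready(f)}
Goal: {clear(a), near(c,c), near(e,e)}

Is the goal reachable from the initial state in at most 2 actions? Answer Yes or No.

1. grab(f,a)  →  {clear(a), inpos(a), inpos(d), inpos(e), inpos(f), near(a,c), near(a,f), near(c,c), near(e,f), near(f,f), ready(e), ready(f)}
2. swap(e,f)  →  {at(e), clear(a), inpos(a), inpos(d), inpos(f), near(a,c), near(a,f), near(c,c), near(e,e), near(e,f), near(f,f), ready(f)}
optimal plan length = 2; 2 ≤ 2

Yes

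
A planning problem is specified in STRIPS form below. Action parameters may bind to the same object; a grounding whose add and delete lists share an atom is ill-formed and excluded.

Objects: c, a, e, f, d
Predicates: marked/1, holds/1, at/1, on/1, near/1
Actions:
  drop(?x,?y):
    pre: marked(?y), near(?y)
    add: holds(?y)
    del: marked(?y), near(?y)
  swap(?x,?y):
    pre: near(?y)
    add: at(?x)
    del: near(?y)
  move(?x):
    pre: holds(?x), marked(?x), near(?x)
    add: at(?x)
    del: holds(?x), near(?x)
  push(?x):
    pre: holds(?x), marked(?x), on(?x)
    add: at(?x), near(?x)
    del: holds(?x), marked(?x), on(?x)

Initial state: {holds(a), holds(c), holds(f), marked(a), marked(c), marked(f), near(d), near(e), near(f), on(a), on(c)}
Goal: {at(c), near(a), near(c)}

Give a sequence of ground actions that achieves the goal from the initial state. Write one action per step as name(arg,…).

1. push(c)  →  {at(c), holds(a), holds(f), marked(a), marked(f), near(c), near(d), near(e), near(f), on(a)}
2. push(a)  →  {at(a), at(c), holds(f), marked(f), near(a), near(c), near(d), near(e), near(f)}

push(c); push(a)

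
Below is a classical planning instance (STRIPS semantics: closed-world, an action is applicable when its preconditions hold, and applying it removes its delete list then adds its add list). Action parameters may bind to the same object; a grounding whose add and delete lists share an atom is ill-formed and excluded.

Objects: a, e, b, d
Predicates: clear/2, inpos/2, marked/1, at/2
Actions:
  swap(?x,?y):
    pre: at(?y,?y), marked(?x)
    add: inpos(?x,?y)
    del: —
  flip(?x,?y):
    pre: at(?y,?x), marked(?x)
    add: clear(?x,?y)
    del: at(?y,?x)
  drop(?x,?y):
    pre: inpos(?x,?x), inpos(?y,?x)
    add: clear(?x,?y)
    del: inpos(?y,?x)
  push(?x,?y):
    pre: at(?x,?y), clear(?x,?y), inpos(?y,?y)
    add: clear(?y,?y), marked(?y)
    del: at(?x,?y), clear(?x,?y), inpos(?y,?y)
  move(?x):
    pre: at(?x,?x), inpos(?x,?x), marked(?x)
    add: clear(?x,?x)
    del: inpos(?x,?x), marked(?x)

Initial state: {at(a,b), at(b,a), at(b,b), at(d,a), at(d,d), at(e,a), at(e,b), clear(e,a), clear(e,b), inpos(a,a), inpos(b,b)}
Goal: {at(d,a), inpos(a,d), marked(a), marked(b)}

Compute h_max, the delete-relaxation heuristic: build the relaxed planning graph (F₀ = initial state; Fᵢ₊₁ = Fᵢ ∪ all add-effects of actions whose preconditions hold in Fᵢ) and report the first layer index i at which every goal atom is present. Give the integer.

2

F0 = init (11 atoms)
F1 = F0 ∪ {clear(a,a), clear(b,b), marked(a), marked(b)}  (15 atoms)
F2 = F1 ∪ {clear(a,b), clear(a,d), clear(a,e), clear(b,a), clear(b,e), inpos(a,b), inpos(a,d), inpos(b,d)}  (23 atoms)
goal ⊆ F2  ⇒  h_max = 2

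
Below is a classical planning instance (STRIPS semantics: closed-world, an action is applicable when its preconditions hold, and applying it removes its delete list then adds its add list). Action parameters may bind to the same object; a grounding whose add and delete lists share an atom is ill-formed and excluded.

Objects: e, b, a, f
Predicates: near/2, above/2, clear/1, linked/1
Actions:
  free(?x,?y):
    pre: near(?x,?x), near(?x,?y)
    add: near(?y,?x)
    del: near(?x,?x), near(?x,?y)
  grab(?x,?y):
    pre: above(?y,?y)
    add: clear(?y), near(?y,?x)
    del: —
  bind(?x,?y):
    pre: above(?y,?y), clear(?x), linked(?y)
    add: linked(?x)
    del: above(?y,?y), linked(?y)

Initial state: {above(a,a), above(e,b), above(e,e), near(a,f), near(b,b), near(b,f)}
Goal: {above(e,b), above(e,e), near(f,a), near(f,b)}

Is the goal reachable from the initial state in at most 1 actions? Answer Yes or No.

1. free(b,f)  →  {above(a,a), above(e,b), above(e,e), near(a,f), near(f,b)}
2. grab(a,a)  →  {above(a,a), above(e,b), above(e,e), clear(a), near(a,a), near(a,f), near(f,b)}
3. free(a,f)  →  {above(a,a), above(e,b), above(e,e), clear(a), near(f,a), near(f,b)}
optimal plan length = 3; 3 > 1

No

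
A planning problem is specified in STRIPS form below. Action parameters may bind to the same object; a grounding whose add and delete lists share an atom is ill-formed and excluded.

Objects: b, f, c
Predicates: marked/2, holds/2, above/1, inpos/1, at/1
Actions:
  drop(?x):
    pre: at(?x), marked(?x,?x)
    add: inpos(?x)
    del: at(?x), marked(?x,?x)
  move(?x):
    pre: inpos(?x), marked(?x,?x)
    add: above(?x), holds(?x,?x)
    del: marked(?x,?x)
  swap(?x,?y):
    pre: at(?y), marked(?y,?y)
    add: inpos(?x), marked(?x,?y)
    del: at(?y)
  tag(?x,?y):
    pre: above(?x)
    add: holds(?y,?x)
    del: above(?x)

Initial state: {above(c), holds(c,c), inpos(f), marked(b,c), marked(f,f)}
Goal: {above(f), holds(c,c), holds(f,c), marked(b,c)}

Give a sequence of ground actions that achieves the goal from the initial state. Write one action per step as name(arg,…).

move(f); tag(c,f)

1. move(f)  →  {above(c), above(f), holds(c,c), holds(f,f), inpos(f), marked(b,c)}
2. tag(c,f)  →  {above(f), holds(c,c), holds(f,c), holds(f,f), inpos(f), marked(b,c)}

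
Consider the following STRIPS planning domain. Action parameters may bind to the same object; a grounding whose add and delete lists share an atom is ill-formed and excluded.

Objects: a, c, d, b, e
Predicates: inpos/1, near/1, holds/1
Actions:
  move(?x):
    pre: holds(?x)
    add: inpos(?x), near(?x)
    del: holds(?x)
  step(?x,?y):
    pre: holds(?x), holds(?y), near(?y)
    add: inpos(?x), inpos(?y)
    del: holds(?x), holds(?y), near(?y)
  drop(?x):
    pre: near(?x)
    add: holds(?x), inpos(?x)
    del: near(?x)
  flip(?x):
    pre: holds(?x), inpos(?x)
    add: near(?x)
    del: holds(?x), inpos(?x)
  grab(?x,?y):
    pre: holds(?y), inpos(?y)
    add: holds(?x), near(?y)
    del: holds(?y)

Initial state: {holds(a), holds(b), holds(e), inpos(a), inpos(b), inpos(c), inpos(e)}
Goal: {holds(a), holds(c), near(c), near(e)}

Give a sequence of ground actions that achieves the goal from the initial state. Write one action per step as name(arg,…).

grab(c,a); grab(a,c); grab(c,e)

1. grab(c,a)  →  {holds(b), holds(c), holds(e), inpos(a), inpos(b), inpos(c), inpos(e), near(a)}
2. grab(a,c)  →  {holds(a), holds(b), holds(e), inpos(a), inpos(b), inpos(c), inpos(e), near(a), near(c)}
3. grab(c,e)  →  {holds(a), holds(b), holds(c), inpos(a), inpos(b), inpos(c), inpos(e), near(a), near(c), near(e)}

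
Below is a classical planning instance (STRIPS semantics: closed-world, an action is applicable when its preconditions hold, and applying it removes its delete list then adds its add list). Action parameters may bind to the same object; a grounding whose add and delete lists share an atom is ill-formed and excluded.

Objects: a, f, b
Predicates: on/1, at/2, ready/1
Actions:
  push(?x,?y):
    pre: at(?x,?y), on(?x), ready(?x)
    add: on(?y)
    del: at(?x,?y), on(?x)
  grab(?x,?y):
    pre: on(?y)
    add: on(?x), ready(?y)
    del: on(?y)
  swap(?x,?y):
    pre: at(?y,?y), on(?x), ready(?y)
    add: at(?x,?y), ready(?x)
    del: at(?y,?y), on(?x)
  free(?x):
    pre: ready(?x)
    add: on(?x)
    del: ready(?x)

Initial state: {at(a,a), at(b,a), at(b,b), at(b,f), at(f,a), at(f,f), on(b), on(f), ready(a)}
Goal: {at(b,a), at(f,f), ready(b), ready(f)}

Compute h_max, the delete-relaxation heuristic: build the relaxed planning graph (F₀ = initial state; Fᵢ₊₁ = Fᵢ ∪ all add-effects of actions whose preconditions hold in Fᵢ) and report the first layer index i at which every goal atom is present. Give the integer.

1

F0 = init (9 atoms)
F1 = F0 ∪ {on(a), ready(b), ready(f)}  (12 atoms)
goal ⊆ F1  ⇒  h_max = 1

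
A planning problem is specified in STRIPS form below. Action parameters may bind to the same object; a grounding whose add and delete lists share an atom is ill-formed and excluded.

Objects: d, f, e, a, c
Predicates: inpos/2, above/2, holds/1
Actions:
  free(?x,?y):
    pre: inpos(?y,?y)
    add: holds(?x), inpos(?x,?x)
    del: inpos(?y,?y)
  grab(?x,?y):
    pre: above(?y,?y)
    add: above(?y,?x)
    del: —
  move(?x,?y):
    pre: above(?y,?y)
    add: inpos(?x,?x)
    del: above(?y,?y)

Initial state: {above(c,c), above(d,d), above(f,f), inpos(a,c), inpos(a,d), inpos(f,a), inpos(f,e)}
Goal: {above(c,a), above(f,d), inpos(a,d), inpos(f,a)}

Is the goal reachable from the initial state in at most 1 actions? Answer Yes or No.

No

1. grab(d,f)  →  {above(c,c), above(d,d), above(f,d), above(f,f), inpos(a,c), inpos(a,d), inpos(f,a), inpos(f,e)}
2. grab(a,c)  →  {above(c,a), above(c,c), above(d,d), above(f,d), above(f,f), inpos(a,c), inpos(a,d), inpos(f,a), inpos(f,e)}
optimal plan length = 2; 2 > 1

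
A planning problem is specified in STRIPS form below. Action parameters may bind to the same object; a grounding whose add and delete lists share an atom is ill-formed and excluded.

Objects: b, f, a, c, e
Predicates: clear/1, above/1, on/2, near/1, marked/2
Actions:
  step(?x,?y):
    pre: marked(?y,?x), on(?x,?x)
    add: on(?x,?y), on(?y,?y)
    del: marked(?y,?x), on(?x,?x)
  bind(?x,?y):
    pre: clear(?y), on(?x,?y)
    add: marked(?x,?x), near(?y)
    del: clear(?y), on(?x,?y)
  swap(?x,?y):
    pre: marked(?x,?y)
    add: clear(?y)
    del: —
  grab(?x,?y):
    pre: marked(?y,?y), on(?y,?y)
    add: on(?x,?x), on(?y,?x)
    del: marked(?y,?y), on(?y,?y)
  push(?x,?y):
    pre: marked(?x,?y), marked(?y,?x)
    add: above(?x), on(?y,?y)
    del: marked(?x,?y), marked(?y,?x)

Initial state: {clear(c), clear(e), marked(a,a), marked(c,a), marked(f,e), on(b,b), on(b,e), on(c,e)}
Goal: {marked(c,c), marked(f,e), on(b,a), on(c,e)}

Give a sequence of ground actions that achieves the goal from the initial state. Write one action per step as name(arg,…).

1. bind(b,e)  →  {clear(c), marked(a,a), marked(b,b), marked(c,a), marked(f,e), near(e), on(b,b), on(c,e)}
2. grab(a,b)  →  {clear(c), marked(a,a), marked(c,a), marked(f,e), near(e), on(a,a), on(b,a), on(c,e)}
3. step(a,c)  →  {clear(c), marked(a,a), marked(f,e), near(e), on(a,c), on(b,a), on(c,c), on(c,e)}
4. bind(c,c)  →  {marked(a,a), marked(c,c), marked(f,e), near(c), near(e), on(a,c), on(b,a), on(c,e)}

bind(b,e); grab(a,b); step(a,c); bind(c,c)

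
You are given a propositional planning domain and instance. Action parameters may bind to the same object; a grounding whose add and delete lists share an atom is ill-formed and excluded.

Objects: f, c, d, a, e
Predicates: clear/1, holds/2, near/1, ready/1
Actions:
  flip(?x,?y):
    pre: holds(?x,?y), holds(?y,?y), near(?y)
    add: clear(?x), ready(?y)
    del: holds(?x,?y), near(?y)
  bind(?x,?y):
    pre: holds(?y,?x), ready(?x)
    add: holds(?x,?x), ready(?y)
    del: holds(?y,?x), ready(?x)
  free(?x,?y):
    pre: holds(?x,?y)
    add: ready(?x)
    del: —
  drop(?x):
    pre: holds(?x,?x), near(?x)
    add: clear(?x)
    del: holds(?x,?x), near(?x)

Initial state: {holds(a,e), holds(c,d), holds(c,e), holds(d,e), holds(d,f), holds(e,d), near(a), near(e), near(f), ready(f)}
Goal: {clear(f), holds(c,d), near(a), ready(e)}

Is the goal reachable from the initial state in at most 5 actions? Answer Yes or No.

1. bind(f,d)  →  {holds(a,e), holds(c,d), holds(c,e), holds(d,e), holds(e,d), holds(f,f), near(a), near(e), near(f), ready(d)}
2. flip(f,f)  →  {clear(f), holds(a,e), holds(c,d), holds(c,e), holds(d,e), holds(e,d), near(a), near(e), ready(d), ready(f)}
3. bind(d,e)  →  {clear(f), holds(a,e), holds(c,d), holds(c,e), holds(d,d), holds(d,e), near(a), near(e), ready(e), ready(f)}
optimal plan length = 3; 3 ≤ 5

Yes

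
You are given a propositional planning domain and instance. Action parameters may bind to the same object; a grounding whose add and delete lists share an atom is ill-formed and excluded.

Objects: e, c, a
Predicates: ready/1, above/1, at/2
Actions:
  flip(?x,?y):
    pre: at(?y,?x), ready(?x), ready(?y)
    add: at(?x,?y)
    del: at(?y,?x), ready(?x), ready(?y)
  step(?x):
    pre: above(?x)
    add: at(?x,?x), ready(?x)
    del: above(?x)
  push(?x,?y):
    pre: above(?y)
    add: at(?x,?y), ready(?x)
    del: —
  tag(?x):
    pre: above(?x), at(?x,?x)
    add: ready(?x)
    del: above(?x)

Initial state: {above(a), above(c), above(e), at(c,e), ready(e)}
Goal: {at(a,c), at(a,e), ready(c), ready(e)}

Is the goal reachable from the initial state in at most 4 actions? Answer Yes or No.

1. push(c,e)  →  {above(a), above(c), above(e), at(c,e), ready(c), ready(e)}
2. push(a,e)  →  {above(a), above(c), above(e), at(a,e), at(c,e), ready(a), ready(c), ready(e)}
3. push(a,c)  →  {above(a), above(c), above(e), at(a,c), at(a,e), at(c,e), ready(a), ready(c), ready(e)}
optimal plan length = 3; 3 ≤ 4

Yes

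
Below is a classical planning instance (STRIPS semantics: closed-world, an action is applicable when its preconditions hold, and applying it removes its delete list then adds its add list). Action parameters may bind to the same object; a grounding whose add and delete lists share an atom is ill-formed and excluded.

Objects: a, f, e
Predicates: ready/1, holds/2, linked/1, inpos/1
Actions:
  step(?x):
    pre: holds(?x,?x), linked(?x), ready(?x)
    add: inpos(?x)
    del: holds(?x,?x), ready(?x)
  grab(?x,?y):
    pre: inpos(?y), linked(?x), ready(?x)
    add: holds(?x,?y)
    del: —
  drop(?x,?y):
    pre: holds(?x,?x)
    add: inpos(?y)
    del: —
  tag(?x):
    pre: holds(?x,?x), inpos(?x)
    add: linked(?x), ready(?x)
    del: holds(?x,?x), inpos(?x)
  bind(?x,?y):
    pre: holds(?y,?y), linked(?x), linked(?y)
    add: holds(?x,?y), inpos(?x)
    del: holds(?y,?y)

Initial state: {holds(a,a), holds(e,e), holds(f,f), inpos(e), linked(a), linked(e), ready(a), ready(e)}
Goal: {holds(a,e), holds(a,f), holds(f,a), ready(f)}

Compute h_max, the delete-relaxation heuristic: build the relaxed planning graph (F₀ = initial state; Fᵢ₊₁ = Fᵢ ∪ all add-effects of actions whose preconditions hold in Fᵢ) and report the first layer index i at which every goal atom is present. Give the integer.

3

F0 = init (8 atoms)
F1 = F0 ∪ {holds(a,e), holds(e,a), inpos(a), inpos(f)}  (12 atoms)
F2 = F1 ∪ {holds(a,f), holds(e,f), linked(f), ready(f)}  (16 atoms)
F3 = F2 ∪ {holds(f,a), holds(f,e)}  (18 atoms)
goal ⊆ F3  ⇒  h_max = 3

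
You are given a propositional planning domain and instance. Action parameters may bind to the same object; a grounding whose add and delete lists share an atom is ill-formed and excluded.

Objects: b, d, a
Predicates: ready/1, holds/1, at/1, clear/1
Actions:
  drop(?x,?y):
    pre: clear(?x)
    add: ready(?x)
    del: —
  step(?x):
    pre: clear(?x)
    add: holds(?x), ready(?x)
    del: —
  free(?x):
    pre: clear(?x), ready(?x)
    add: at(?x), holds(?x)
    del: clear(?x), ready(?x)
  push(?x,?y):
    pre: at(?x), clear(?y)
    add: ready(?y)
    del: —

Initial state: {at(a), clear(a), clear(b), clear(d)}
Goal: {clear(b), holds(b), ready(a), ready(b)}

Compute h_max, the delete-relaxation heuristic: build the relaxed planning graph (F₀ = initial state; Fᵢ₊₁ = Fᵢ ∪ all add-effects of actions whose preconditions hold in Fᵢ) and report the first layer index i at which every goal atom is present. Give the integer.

1

F0 = init (4 atoms)
F1 = F0 ∪ {holds(a), holds(b), holds(d), ready(a), ready(b), ready(d)}  (10 atoms)
goal ⊆ F1  ⇒  h_max = 1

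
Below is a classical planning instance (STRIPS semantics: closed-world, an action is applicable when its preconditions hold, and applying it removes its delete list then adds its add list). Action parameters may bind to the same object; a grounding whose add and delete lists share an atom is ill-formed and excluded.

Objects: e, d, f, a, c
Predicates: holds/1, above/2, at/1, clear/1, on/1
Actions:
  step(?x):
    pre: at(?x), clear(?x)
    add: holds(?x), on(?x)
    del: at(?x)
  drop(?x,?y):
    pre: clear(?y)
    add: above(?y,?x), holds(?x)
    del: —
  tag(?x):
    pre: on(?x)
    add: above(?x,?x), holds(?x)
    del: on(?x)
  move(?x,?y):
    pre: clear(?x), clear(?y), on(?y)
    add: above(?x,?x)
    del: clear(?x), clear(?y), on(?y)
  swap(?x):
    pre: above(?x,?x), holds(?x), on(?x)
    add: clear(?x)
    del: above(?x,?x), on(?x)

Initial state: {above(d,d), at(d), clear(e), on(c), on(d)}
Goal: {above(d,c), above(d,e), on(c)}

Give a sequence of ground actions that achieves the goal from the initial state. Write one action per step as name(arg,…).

1. drop(d,e)  →  {above(d,d), above(e,d), at(d), clear(e), holds(d), on(c), on(d)}
2. swap(d)  →  {above(e,d), at(d), clear(d), clear(e), holds(d), on(c)}
3. drop(e,d)  →  {above(d,e), above(e,d), at(d), clear(d), clear(e), holds(d), holds(e), on(c)}
4. drop(c,d)  →  {above(d,c), above(d,e), above(e,d), at(d), clear(d), clear(e), holds(c), holds(d), holds(e), on(c)}

drop(d,e); swap(d); drop(e,d); drop(c,d)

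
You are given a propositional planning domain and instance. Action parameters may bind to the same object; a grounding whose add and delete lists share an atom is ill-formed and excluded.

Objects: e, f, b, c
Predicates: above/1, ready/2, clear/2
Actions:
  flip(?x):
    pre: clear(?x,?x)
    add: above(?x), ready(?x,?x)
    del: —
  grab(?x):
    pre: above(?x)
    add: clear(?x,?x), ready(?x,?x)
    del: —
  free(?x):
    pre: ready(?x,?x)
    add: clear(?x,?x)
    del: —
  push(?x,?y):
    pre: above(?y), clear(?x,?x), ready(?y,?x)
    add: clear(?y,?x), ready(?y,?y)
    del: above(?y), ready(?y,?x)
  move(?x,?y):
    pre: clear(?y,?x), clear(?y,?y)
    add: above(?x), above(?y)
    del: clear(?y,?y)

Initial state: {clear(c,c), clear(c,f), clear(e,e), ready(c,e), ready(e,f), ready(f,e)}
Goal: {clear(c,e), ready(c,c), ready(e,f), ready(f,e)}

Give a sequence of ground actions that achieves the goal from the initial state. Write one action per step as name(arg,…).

1. flip(c)  →  {above(c), clear(c,c), clear(c,f), clear(e,e), ready(c,c), ready(c,e), ready(e,f), ready(f,e)}
2. push(e,c)  →  {clear(c,c), clear(c,e), clear(c,f), clear(e,e), ready(c,c), ready(e,f), ready(f,e)}

flip(c); push(e,c)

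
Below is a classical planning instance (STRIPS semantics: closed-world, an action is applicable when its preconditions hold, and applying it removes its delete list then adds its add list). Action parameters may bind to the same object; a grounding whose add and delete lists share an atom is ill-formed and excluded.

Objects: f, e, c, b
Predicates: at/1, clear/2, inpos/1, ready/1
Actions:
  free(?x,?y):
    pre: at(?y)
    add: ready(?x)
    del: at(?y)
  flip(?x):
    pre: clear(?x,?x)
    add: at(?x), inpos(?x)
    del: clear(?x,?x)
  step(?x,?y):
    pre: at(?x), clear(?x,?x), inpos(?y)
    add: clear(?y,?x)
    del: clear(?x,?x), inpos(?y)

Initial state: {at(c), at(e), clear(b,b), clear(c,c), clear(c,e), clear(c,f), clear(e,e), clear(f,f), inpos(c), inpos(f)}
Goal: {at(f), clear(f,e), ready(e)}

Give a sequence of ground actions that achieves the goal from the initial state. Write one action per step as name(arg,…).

1. free(e,c)  →  {at(e), clear(b,b), clear(c,c), clear(c,e), clear(c,f), clear(e,e), clear(f,f), inpos(c), inpos(f), ready(e)}
2. flip(f)  →  {at(e), at(f), clear(b,b), clear(c,c), clear(c,e), clear(c,f), clear(e,e), inpos(c), inpos(f), ready(e)}
3. step(e,f)  →  {at(e), at(f), clear(b,b), clear(c,c), clear(c,e), clear(c,f), clear(f,e), inpos(c), ready(e)}

free(e,c); flip(f); step(e,f)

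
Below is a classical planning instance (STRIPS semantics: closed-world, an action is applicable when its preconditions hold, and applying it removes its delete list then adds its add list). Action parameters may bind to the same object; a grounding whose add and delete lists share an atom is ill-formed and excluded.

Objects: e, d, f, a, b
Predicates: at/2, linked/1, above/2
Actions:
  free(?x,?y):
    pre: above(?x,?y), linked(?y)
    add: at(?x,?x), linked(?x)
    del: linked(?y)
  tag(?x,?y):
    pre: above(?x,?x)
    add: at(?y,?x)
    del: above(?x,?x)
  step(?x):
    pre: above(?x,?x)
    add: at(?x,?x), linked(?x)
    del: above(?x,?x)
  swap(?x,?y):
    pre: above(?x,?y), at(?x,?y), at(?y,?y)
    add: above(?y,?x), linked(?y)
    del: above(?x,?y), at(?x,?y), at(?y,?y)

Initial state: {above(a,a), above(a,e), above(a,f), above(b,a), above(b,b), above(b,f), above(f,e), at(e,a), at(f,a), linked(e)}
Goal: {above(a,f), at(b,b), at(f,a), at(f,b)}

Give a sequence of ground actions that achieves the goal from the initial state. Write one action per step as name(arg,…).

free(f,e); free(b,f); tag(b,f)

1. free(f,e)  →  {above(a,a), above(a,e), above(a,f), above(b,a), above(b,b), above(b,f), above(f,e), at(e,a), at(f,a), at(f,f), linked(f)}
2. free(b,f)  →  {above(a,a), above(a,e), above(a,f), above(b,a), above(b,b), above(b,f), above(f,e), at(b,b), at(e,a), at(f,a), at(f,f), linked(b)}
3. tag(b,f)  →  {above(a,a), above(a,e), above(a,f), above(b,a), above(b,f), above(f,e), at(b,b), at(e,a), at(f,a), at(f,b), at(f,f), linked(b)}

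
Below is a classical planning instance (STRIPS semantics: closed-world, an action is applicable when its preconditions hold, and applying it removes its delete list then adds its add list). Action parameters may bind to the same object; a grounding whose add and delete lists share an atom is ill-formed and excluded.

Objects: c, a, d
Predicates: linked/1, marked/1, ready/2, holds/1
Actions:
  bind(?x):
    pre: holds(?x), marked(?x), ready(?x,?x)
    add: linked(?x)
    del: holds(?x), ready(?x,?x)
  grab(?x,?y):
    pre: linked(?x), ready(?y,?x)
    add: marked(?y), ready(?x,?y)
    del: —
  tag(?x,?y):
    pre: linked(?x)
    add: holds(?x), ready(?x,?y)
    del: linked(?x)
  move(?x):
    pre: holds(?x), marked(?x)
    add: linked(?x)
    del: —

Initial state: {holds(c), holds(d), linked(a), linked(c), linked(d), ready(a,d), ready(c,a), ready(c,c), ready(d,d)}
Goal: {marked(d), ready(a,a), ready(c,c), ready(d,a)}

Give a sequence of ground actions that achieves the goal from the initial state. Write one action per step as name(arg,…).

grab(d,a); grab(a,d); tag(a,a)

1. grab(d,a)  →  {holds(c), holds(d), linked(a), linked(c), linked(d), marked(a), ready(a,d), ready(c,a), ready(c,c), ready(d,a), ready(d,d)}
2. grab(a,d)  →  {holds(c), holds(d), linked(a), linked(c), linked(d), marked(a), marked(d), ready(a,d), ready(c,a), ready(c,c), ready(d,a), ready(d,d)}
3. tag(a,a)  →  {holds(a), holds(c), holds(d), linked(c), linked(d), marked(a), marked(d), ready(a,a), ready(a,d), ready(c,a), ready(c,c), ready(d,a), ready(d,d)}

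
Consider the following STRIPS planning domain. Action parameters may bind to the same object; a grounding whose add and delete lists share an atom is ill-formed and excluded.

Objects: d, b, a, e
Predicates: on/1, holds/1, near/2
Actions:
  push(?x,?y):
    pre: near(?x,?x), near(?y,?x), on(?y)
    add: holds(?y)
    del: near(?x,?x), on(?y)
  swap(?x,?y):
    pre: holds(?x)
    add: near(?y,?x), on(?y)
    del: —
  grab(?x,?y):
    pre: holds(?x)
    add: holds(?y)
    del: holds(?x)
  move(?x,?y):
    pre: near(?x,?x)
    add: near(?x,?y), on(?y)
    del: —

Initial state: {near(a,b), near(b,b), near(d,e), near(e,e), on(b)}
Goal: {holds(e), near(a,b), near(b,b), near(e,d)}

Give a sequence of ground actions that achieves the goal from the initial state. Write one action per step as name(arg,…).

1. move(b,e)  →  {near(a,b), near(b,b), near(b,e), near(d,e), near(e,e), on(b), on(e)}
2. move(e,d)  →  {near(a,b), near(b,b), near(b,e), near(d,e), near(e,d), near(e,e), on(b), on(d), on(e)}
3. push(e,e)  →  {holds(e), near(a,b), near(b,b), near(b,e), near(d,e), near(e,d), on(b), on(d)}

move(b,e); move(e,d); push(e,e)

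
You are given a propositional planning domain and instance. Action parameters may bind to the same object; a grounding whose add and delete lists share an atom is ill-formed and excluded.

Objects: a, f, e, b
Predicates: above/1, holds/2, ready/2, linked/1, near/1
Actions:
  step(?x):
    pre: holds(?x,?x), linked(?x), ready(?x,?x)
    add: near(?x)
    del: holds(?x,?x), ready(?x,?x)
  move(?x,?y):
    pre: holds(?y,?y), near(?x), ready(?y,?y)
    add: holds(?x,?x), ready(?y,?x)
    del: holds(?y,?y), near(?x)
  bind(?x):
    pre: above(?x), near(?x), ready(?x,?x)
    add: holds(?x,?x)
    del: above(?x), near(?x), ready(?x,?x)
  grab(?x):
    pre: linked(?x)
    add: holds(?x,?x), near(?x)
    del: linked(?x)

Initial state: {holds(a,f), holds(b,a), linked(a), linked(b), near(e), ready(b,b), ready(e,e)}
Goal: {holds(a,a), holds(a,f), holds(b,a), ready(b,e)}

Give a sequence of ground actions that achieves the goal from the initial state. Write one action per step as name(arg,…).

1. grab(a)  →  {holds(a,a), holds(a,f), holds(b,a), linked(b), near(a), near(e), ready(b,b), ready(e,e)}
2. grab(b)  →  {holds(a,a), holds(a,f), holds(b,a), holds(b,b), near(a), near(b), near(e), ready(b,b), ready(e,e)}
3. move(e,b)  →  {holds(a,a), holds(a,f), holds(b,a), holds(e,e), near(a), near(b), ready(b,b), ready(b,e), ready(e,e)}

grab(a); grab(b); move(e,b)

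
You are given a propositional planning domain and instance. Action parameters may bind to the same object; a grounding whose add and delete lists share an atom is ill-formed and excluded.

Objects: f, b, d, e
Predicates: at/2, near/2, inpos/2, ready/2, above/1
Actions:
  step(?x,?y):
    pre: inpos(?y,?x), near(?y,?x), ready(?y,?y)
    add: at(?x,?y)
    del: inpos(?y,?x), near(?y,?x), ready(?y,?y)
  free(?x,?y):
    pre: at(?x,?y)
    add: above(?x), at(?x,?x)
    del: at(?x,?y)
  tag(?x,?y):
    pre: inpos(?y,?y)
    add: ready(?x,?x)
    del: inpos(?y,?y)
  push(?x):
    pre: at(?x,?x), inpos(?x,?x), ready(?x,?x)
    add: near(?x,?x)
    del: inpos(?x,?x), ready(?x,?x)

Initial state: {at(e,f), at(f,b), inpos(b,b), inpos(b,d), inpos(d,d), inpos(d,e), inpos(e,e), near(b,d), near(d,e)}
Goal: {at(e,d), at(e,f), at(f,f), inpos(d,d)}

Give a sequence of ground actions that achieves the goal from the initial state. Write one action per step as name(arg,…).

free(f,b); tag(d,b); step(e,d)

1. free(f,b)  →  {above(f), at(e,f), at(f,f), inpos(b,b), inpos(b,d), inpos(d,d), inpos(d,e), inpos(e,e), near(b,d), near(d,e)}
2. tag(d,b)  →  {above(f), at(e,f), at(f,f), inpos(b,d), inpos(d,d), inpos(d,e), inpos(e,e), near(b,d), near(d,e), ready(d,d)}
3. step(e,d)  →  {above(f), at(e,d), at(e,f), at(f,f), inpos(b,d), inpos(d,d), inpos(e,e), near(b,d)}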